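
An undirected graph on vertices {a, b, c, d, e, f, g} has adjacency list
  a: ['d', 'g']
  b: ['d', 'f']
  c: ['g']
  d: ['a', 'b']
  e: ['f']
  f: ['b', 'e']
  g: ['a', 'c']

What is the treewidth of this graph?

1

A width-1 tree decomposition is:
Bags: B1 = {e, f}  B2 = {b, f}  B3 = {b, d}  B4 = {a, d}  B5 = {a, g}  B6 = {c, g}
Tree: B1–B2, B2–B3, B3–B4, B4–B5, B5–B6
The largest bag has 2 vertices, giving width 1; this decomposition certifies tw(G) ≤ 1. Any graph with an edge has treewidth ≥ 1, and G has the edge e–f. Therefore the treewidth is 1.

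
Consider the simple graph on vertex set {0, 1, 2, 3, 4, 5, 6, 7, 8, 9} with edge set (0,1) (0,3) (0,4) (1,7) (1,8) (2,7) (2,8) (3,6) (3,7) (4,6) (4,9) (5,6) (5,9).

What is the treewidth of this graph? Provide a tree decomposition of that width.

The largest bag has 3 vertices, giving width 2; this decomposition certifies tw(G) ≤ 2. Since 2–8–1–7–2 is a cycle in G, G is not acyclic. Forests are exactly the graphs of treewidth ≤ 1, so tw(G) ≥ 2. Therefore the treewidth is 2.

Treewidth 2.
One such decomposition:
Bags: B1 = {2, 7, 8}  B2 = {1, 7, 8}  B3 = {1, 3, 7}  B4 = {0, 1, 3}  B5 = {0, 3, 6}  B6 = {0, 4, 6}  B7 = {4, 5, 6}  B8 = {4, 5, 9}
Tree: B1–B2, B2–B3, B3–B4, B4–B5, B5–B6, B6–B7, B7–B8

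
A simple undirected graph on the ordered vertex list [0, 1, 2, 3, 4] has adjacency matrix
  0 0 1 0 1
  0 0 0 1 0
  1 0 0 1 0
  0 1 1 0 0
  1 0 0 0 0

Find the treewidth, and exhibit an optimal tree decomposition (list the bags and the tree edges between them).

Treewidth 1.
One such decomposition:
Bags: B1 = {0, 4}  B2 = {0, 2}  B3 = {2, 3}  B4 = {1, 3}
Tree: B1–B2, B2–B3, B3–B4

Every bag has size at most 2, so the width is 2 − 1 = 1 and tw(G) ≤ 1. G has an edge, so its treewidth is at least 1. Hence tw(G) = 1 exactly.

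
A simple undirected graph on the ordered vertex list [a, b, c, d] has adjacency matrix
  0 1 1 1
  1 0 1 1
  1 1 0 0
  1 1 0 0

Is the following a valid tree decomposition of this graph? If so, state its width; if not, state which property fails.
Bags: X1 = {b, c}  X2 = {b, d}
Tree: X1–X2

No — vertex a appears in no bag.

A tree decomposition must satisfy three properties: every vertex lies in some bag; for every edge, both endpoints lie together in some bag; and for every vertex, the bags containing it form a connected subtree. Here vertex a appears in no bag, so the decomposition is invalid.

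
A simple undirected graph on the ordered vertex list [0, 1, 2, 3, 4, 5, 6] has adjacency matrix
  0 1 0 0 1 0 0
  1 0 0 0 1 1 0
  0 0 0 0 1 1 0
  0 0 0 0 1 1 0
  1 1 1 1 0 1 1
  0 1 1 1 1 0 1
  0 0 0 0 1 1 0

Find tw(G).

A width-2 tree decomposition is:
Bags: B1 = {3, 4, 5}  B2 = {1, 4, 5}  B3 = {0, 1, 4}  B4 = {4, 5, 6}  B5 = {2, 4, 5}
Tree: B1–B2, B2–B3, B2–B4, B2–B5
The largest bag has 3 vertices, giving width 2; this decomposition certifies tw(G) ≤ 2. On the other hand G contains the 3-clique {0, 1, 4}. A clique must lie in a single bag of any decomposition, so no decomposition can have width below 2. The upper and lower bounds meet at 2, so that is the treewidth.

2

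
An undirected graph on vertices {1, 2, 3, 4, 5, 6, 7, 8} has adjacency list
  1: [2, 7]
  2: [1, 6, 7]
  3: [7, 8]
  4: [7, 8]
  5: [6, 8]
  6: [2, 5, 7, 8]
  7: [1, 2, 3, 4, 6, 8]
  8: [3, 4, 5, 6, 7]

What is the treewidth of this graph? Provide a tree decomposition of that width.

The largest bag has 3 vertices, giving width 2; this decomposition certifies tw(G) ≤ 2. Conversely, {5, 6, 8} is a clique of size 3, and the vertices of any clique must share a bag in every tree decomposition; so some bag has ≥ 3 vertices and tw(G) ≥ 2. Hence tw(G) = 2 exactly.

Treewidth 2.
One optimal decomposition is:
Bags: B1 = {3, 7, 8}  B2 = {6, 7, 8}  B3 = {2, 6, 7}  B4 = {4, 7, 8}  B5 = {1, 2, 7}  B6 = {5, 6, 8}
Tree: B1–B2, B2–B3, B2–B4, B3–B5, B2–B6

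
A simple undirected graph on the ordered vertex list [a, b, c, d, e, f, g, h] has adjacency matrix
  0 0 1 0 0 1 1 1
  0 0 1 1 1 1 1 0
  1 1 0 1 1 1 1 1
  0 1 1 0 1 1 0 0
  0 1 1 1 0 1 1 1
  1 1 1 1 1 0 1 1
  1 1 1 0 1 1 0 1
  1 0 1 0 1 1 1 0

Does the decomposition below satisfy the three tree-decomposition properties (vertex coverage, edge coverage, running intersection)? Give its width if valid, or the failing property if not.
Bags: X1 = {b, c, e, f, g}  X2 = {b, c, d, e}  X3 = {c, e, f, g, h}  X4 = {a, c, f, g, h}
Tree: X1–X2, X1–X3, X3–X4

A tree decomposition must satisfy three properties: every vertex lies in some bag; for every edge, both endpoints lie together in some bag; and for every vertex, the bags containing it form a connected subtree. Here edge (f,d) lies in no bag, so the decomposition is invalid.

No — edge (f,d) lies in no bag.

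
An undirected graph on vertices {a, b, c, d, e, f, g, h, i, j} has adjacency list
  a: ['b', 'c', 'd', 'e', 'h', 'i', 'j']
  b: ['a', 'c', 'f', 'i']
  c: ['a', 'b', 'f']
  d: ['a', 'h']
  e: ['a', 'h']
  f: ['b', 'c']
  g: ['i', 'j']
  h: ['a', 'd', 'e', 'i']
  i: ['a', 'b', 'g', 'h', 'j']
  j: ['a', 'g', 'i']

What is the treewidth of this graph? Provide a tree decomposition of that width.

Treewidth 2.
Bags: B1 = {a, i, j}  B2 = {a, h, i}  B3 = {a, b, i}  B4 = {a, d, h}  B5 = {g, i, j}  B6 = {a, e, h}  B7 = {a, b, c}  B8 = {b, c, f}
Tree: B1–B2, B2–B3, B2–B4, B1–B5, B4–B6, B3–B7, B7–B8

Each bag holds 3 vertices, so the decomposition has width 2, which upper-bounds the treewidth. Conversely, {g, i, j} is a clique of size 3, and the vertices of any clique must share a bag in every tree decomposition; so some bag has ≥ 3 vertices and tw(G) ≥ 2. Combining the bounds, tw(G) = 2.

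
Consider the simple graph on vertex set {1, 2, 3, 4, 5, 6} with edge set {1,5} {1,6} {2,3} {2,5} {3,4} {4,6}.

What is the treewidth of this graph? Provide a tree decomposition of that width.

Treewidth 2.
One such decomposition:
Bags: B1 = {1, 5, 6}  B2 = {4, 5, 6}  B3 = {3, 4, 5}  B4 = {2, 3, 5}
Tree: B1–B2, B2–B3, B3–B4

Each bag holds 3 vertices, so the decomposition has width 2, which upper-bounds the treewidth. For the lower bound, G contains the cycle 5–1–6–4–3–2–5, so G is not a forest; only forests have treewidth ≤ 1, hence tw(G) ≥ 2. Combining the bounds, tw(G) = 2.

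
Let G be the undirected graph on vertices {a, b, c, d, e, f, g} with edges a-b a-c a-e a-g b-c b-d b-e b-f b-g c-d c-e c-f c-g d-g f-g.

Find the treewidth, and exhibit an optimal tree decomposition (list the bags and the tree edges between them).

Treewidth 3.
One optimal decomposition is:
Bags: B1 = {a, b, c, g}  B2 = {b, c, d, g}  B3 = {a, b, c, e}  B4 = {b, c, f, g}
Tree: B1–B2, B1–B3, B1–B4

Every bag has size at most 4, so the width is 4 − 1 = 3 and tw(G) ≤ 3. Conversely, {b, c, d, g} is a clique of size 4, and the vertices of any clique must share a bag in every tree decomposition; so some bag has ≥ 4 vertices and tw(G) ≥ 3. The upper and lower bounds meet at 3, so that is the treewidth.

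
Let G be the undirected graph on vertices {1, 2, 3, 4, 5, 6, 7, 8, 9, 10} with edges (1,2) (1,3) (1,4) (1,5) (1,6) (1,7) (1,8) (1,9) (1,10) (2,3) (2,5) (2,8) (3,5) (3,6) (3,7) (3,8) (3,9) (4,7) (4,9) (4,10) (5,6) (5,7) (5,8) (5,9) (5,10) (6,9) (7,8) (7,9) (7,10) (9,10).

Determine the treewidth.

4

A width-4 tree decomposition is:
Bags: B1 = {1, 3, 5, 7, 8}  B2 = {1, 2, 3, 5, 8}  B3 = {1, 3, 5, 7, 9}  B4 = {1, 5, 7, 9, 10}  B5 = {1, 3, 5, 6, 9}  B6 = {1, 4, 7, 9, 10}
Tree: B1–B2, B1–B3, B3–B4, B3–B5, B4–B6
Each bag holds 5 vertices, so the decomposition has width 4, which upper-bounds the treewidth. On the other hand G contains the 5-clique {1, 4, 7, 9, 10}. A clique must lie in a single bag of any decomposition, so no decomposition can have width below 4. The upper and lower bounds meet at 4, so that is the treewidth.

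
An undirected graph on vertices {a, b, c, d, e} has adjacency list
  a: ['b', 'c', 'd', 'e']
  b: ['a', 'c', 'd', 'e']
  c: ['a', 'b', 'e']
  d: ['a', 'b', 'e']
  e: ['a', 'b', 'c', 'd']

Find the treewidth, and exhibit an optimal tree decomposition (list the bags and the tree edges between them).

Treewidth 3.
One such decomposition:
Bags: B1 = {a, b, d, e}  B2 = {a, b, c, e}
Tree: B1–B2

Each bag holds 4 vertices, so the decomposition has width 3, which upper-bounds the treewidth. Conversely, {a, b, d, e} is a clique of size 4, and the vertices of any clique must share a bag in every tree decomposition; so some bag has ≥ 4 vertices and tw(G) ≥ 3. The upper and lower bounds meet at 3, so that is the treewidth.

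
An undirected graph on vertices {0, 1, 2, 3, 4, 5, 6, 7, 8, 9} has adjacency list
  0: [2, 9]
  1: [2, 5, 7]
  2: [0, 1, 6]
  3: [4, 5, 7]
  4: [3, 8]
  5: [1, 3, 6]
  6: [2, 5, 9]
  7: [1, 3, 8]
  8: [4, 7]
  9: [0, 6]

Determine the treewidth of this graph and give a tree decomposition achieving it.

Treewidth 2.
One such decomposition:
Bags: B1 = {0, 2, 9}  B2 = {2, 6, 9}  B3 = {1, 2, 6}  B4 = {1, 5, 6}  B5 = {1, 5, 7}  B6 = {3, 5, 7}  B7 = {3, 7, 8}  B8 = {3, 4, 8}
Tree: B1–B2, B2–B3, B3–B4, B4–B5, B5–B6, B6–B7, B7–B8

Each bag holds 3 vertices, so the decomposition has width 2, which upper-bounds the treewidth. For the lower bound, G contains the cycle 0–9–6–2–0, so G is not a forest; only forests have treewidth ≤ 1, hence tw(G) ≥ 2. The upper and lower bounds meet at 2, so that is the treewidth.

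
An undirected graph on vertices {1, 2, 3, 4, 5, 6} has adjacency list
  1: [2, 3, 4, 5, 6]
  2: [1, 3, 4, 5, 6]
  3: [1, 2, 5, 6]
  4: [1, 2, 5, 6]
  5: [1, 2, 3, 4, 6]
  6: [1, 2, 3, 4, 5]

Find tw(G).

A width-4 tree decomposition is:
Bags: B1 = {1, 2, 3, 5, 6}  B2 = {1, 2, 4, 5, 6}
Tree: B1–B2
Every bag has size at most 5, so the width is 5 − 1 = 4 and tw(G) ≤ 4. Conversely, {1, 2, 3, 5, 6} is a clique of size 5, and the vertices of any clique must share a bag in every tree decomposition; so some bag has ≥ 5 vertices and tw(G) ≥ 4. The upper and lower bounds meet at 4, so that is the treewidth.

4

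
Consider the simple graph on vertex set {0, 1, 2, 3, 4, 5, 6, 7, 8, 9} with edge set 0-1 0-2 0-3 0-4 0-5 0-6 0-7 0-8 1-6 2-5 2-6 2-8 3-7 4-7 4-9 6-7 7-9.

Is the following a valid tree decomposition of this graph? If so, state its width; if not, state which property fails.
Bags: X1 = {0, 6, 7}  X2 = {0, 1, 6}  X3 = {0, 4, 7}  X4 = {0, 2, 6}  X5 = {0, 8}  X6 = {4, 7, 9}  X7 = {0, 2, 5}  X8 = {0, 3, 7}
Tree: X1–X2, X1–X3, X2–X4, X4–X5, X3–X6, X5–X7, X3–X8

No — edge (2,8) lies in no bag.

A tree decomposition must satisfy three properties: every vertex lies in some bag; for every edge, both endpoints lie together in some bag; and for every vertex, the bags containing it form a connected subtree. Here edge (2,8) lies in no bag, so the decomposition is invalid.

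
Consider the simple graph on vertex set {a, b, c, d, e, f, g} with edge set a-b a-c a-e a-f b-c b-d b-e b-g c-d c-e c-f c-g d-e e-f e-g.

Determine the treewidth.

3

A width-3 tree decomposition is:
Bags: B1 = {a, c, e, f}  B2 = {a, b, c, e}  B3 = {b, c, e, g}  B4 = {b, c, d, e}
Tree: B1–B2, B2–B3, B3–B4
Each bag holds 4 vertices, so the decomposition has width 3, which upper-bounds the treewidth. For the lower bound, the 4 vertices {a, c, e, f} are pairwise adjacent, and any tree decomposition puts a clique entirely inside one bag — forcing width ≥ 3. Hence tw(G) = 3 exactly.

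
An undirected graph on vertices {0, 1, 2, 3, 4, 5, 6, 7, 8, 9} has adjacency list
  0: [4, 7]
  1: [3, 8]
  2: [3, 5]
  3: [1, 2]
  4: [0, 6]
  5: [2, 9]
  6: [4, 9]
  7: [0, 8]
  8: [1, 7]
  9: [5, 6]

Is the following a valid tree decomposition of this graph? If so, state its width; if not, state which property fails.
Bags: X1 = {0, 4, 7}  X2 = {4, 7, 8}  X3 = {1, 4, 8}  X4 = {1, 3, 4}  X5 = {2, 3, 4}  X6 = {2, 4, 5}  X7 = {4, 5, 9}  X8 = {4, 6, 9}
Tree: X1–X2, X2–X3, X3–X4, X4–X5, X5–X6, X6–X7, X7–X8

Yes; width 2.

Checking the three conditions: (i) the bags cover all of {0, 1, 2, 3, 4, 5, 6, 7, 8, 9}; (ii) for each edge, some bag contains both endpoints; (iii) the bags containing any fixed vertex form a subtree. All hold, so the decomposition is valid with width 3 − 1 = 2.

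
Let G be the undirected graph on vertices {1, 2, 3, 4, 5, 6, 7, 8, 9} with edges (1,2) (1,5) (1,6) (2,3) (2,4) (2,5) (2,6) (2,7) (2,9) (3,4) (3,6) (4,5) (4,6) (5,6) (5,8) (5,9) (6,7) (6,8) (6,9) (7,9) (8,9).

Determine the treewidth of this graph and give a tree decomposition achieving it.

Every bag has size at most 4, so the width is 4 − 1 = 3 and tw(G) ≤ 3. Conversely, {5, 6, 8, 9} is a clique of size 4, and the vertices of any clique must share a bag in every tree decomposition; so some bag has ≥ 4 vertices and tw(G) ≥ 3. Hence tw(G) = 3 exactly.

Treewidth 3.
One optimal decomposition is:
Bags: B1 = {1, 2, 5, 6}  B2 = {2, 4, 5, 6}  B3 = {2, 3, 4, 6}  B4 = {2, 5, 6, 9}  B5 = {2, 6, 7, 9}  B6 = {5, 6, 8, 9}
Tree: B1–B2, B2–B3, B2–B4, B4–B5, B4–B6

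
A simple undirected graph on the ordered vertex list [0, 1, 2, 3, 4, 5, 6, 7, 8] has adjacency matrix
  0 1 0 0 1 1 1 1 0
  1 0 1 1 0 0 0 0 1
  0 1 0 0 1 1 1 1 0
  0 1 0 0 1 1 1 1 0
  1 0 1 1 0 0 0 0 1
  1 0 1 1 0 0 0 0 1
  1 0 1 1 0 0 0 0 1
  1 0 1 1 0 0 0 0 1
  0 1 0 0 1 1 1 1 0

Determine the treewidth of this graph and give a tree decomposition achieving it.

Treewidth 4.
One such decomposition:
Bags: B1 = {0, 2, 3, 5, 8}  B2 = {0, 2, 3, 4, 8}  B3 = {0, 1, 2, 3, 8}  B4 = {0, 2, 3, 7, 8}  B5 = {0, 2, 3, 6, 8}
Tree: B1–B2, B2–B3, B3–B4, B4–B5

Every bag has size at most 5, so the width is 5 − 1 = 4 and tw(G) ≤ 4. For the lower bound: the 5 vertex sets {0,5}, {3,4}, {1,2}, {8}, {7} are disjoint, each induces a connected subgraph, and every pair is joined by at least one edge of G. Contracting each set to a single vertex therefore yields K_{5} as a minor, and since treewidth is minor-monotone, tw(G) ≥ tw(K_{5}) = 4. Therefore the treewidth is 4.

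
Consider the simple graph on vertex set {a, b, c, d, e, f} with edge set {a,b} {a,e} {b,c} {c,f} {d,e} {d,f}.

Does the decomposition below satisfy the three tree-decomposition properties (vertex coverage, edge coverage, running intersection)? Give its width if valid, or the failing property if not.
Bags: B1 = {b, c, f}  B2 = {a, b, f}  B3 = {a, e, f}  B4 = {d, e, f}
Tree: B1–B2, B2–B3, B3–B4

Yes; width 2.

Every vertex of G appears in some bag (union = {a, b, c, d, e, f}); every edge is covered by a bag; and for each vertex v the set of bags containing v is connected in the bag tree. The decomposition is therefore valid. The largest bag has 3 vertices, so the width is 2.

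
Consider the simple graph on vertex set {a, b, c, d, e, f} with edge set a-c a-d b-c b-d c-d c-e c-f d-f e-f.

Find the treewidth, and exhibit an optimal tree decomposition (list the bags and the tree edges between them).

Treewidth 2.
Bags: B1 = {c, d, f}  B2 = {a, c, d}  B3 = {b, c, d}  B4 = {c, e, f}
Tree: B1–B2, B1–B3, B1–B4

The largest bag has 3 vertices, giving width 2; this decomposition certifies tw(G) ≤ 2. Conversely, {a, c, d} is a clique of size 3, and the vertices of any clique must share a bag in every tree decomposition; so some bag has ≥ 3 vertices and tw(G) ≥ 2. The upper and lower bounds meet at 2, so that is the treewidth.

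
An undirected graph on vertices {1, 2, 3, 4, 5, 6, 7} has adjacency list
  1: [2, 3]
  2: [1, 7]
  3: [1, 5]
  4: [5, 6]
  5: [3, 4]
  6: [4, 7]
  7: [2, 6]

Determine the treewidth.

2

A width-2 tree decomposition is:
Bags: B1 = {4, 6, 7}  B2 = {4, 5, 7}  B3 = {3, 5, 7}  B4 = {1, 3, 7}  B5 = {1, 2, 7}
Tree: B1–B2, B2–B3, B3–B4, B4–B5
Every bag has size at most 3, so the width is 3 − 1 = 2 and tw(G) ≤ 2. Since 7–6–4–5–3–1–2–7 is a cycle in G, G is not acyclic. Forests are exactly the graphs of treewidth ≤ 1, so tw(G) ≥ 2. Hence tw(G) = 2 exactly.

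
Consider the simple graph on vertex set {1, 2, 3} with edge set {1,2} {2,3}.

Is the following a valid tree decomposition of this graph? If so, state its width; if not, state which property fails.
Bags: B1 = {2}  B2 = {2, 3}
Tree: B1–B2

No — vertex 1 appears in no bag.

A tree decomposition must satisfy three properties: every vertex lies in some bag; for every edge, both endpoints lie together in some bag; and for every vertex, the bags containing it form a connected subtree. Here vertex 1 appears in no bag, so the decomposition is invalid.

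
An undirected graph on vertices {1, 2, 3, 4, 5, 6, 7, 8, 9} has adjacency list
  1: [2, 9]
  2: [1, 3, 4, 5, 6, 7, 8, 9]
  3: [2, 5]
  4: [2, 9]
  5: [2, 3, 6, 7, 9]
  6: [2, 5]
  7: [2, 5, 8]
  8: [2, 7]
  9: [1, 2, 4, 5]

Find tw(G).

2

A width-2 tree decomposition is:
Bags: B1 = {2, 5, 6}  B2 = {2, 5, 9}  B3 = {1, 2, 9}  B4 = {2, 5, 7}  B5 = {2, 3, 5}  B6 = {2, 7, 8}  B7 = {2, 4, 9}
Tree: B1–B2, B2–B3, B1–B4, B4–B5, B4–B6, B2–B7
Every bag has size at most 3, so the width is 3 − 1 = 2 and tw(G) ≤ 2. For the lower bound, the 3 vertices {2, 7, 8} are pairwise adjacent, and any tree decomposition puts a clique entirely inside one bag — forcing width ≥ 2. The upper and lower bounds meet at 2, so that is the treewidth.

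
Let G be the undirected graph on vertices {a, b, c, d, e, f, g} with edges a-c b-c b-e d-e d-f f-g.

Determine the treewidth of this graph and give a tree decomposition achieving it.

Treewidth 1.
One such decomposition:
Bags: B1 = {f, g}  B2 = {d, f}  B3 = {d, e}  B4 = {b, e}  B5 = {b, c}  B6 = {a, c}
Tree: B1–B2, B2–B3, B3–B4, B4–B5, B5–B6

Each bag holds 2 vertices, so the decomposition has width 1, which upper-bounds the treewidth. Any graph with an edge has treewidth ≥ 1, and G has the edge g–f. Combining the bounds, tw(G) = 1.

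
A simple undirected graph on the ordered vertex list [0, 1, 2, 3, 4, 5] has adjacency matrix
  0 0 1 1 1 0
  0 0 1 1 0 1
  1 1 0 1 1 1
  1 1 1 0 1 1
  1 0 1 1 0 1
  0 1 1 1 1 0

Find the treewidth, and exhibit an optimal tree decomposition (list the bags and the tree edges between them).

Treewidth 3.
Bags: B1 = {0, 2, 3, 4}  B2 = {2, 3, 4, 5}  B3 = {1, 2, 3, 5}
Tree: B1–B2, B2–B3

The largest bag has 4 vertices, giving width 3; this decomposition certifies tw(G) ≤ 3. For the lower bound, the 4 vertices {1, 2, 3, 5} are pairwise adjacent, and any tree decomposition puts a clique entirely inside one bag — forcing width ≥ 3. Combining the bounds, tw(G) = 3.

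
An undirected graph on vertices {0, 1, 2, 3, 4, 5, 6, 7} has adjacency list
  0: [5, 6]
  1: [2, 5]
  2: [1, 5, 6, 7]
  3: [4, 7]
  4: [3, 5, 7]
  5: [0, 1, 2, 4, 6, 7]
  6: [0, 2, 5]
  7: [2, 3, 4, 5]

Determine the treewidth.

A width-2 tree decomposition is:
Bags: B1 = {2, 5, 7}  B2 = {4, 5, 7}  B3 = {2, 5, 6}  B4 = {1, 2, 5}  B5 = {3, 4, 7}  B6 = {0, 5, 6}
Tree: B1–B2, B1–B3, B1–B4, B2–B5, B3–B6
Every bag has size at most 3, so the width is 3 − 1 = 2 and tw(G) ≤ 2. On the other hand G contains the 3-clique {3, 4, 7}. A clique must lie in a single bag of any decomposition, so no decomposition can have width below 2. Therefore the treewidth is 2.

2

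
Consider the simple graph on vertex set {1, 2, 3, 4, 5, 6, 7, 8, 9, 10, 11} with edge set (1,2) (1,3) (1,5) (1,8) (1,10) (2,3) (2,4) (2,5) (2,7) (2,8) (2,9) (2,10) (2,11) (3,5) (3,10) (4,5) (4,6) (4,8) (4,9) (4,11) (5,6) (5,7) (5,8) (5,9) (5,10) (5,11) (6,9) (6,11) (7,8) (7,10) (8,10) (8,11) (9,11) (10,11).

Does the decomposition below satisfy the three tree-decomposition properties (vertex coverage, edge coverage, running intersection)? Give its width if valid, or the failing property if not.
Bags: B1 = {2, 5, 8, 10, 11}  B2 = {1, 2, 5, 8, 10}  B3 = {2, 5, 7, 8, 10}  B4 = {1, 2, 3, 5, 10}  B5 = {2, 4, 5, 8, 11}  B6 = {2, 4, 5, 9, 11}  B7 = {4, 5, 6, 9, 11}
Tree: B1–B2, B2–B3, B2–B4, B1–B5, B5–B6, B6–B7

Checking the three conditions: (i) the bags cover all of {1, 2, 3, 4, 5, 6, 7, 8, 9, 10, 11}; (ii) for each edge, some bag contains both endpoints; (iii) the bags containing any fixed vertex form a subtree. All hold, so the decomposition is valid with width 5 − 1 = 4.

Yes; width 4.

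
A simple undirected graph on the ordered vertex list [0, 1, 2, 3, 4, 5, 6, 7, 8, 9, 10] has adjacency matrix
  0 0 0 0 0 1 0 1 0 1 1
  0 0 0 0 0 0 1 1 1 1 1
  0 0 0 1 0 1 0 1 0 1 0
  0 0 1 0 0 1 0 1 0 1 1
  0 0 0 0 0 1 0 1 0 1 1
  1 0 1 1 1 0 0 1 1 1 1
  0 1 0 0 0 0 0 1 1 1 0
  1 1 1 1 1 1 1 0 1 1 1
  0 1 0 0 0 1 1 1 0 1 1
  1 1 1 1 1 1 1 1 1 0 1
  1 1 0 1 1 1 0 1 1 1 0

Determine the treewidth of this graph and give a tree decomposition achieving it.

Every bag has size at most 5, so the width is 5 − 1 = 4 and tw(G) ≤ 4. On the other hand G contains the 5-clique {1, 7, 8, 9, 10}. A clique must lie in a single bag of any decomposition, so no decomposition can have width below 4. Therefore the treewidth is 4.

Treewidth 4.
One optimal decomposition is:
Bags: B1 = {1, 7, 8, 9, 10}  B2 = {5, 7, 8, 9, 10}  B3 = {0, 5, 7, 9, 10}  B4 = {1, 6, 7, 8, 9}  B5 = {3, 5, 7, 9, 10}  B6 = {2, 3, 5, 7, 9}  B7 = {4, 5, 7, 9, 10}
Tree: B1–B2, B2–B3, B1–B4, B2–B5, B5–B6, B3–B7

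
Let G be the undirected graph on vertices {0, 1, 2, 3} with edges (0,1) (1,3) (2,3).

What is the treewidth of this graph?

1

A width-1 tree decomposition is:
Bags: B1 = {0, 1}  B2 = {1, 3}  B3 = {2, 3}
Tree: B1–B2, B2–B3
The largest bag has 2 vertices, giving width 1; this decomposition certifies tw(G) ≤ 1. G has an edge, so its treewidth is at least 1. Hence tw(G) = 1 exactly.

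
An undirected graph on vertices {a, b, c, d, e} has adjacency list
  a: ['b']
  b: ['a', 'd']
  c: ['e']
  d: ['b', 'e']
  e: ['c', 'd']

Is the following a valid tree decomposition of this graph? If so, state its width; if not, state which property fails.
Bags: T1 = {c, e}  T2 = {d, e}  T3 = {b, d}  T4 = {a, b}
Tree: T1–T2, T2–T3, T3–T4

Every vertex of G appears in some bag (union = {a, b, c, d, e}); every edge is covered by a bag; and for each vertex v the set of bags containing v is connected in the bag tree. The decomposition is therefore valid. The largest bag has 2 vertices, so the width is 1.

Yes; width 1.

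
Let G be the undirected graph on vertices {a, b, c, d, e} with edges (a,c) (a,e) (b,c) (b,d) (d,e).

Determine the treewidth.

2

A width-2 tree decomposition is:
Bags: B1 = {a, d, e}  B2 = {a, c, d}  B3 = {b, c, d}
Tree: B1–B2, B2–B3
Each bag holds 3 vertices, so the decomposition has width 2, which upper-bounds the treewidth. The edges d–e–a–c–b–d form a cycle, so G is not a tree and its treewidth is at least 2. Combining the bounds, tw(G) = 2.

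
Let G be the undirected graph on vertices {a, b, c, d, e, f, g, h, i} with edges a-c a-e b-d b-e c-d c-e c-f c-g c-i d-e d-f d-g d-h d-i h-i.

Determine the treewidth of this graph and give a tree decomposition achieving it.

The largest bag has 3 vertices, giving width 2; this decomposition certifies tw(G) ≤ 2. On the other hand G contains the 3-clique {d, h, i}. A clique must lie in a single bag of any decomposition, so no decomposition can have width below 2. Therefore the treewidth is 2.

Treewidth 2.
One optimal decomposition is:
Bags: B1 = {c, d, g}  B2 = {c, d, f}  B3 = {c, d, e}  B4 = {c, d, i}  B5 = {b, d, e}  B6 = {d, h, i}  B7 = {a, c, e}
Tree: B1–B2, B1–B3, B3–B4, B3–B5, B4–B6, B3–B7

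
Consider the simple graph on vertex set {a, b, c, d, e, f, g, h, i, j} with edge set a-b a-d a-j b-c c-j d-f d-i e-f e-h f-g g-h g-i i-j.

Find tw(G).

A width-2 tree decomposition is:
Bags: B1 = {b, c, j}  B2 = {a, b, j}  B3 = {a, i, j}  B4 = {a, d, i}  B5 = {d, g, i}  B6 = {d, f, g}  B7 = {f, g, h}  B8 = {e, f, h}
Tree: B1–B2, B2–B3, B3–B4, B4–B5, B5–B6, B6–B7, B7–B8
Each bag holds 3 vertices, so the decomposition has width 2, which upper-bounds the treewidth. Since c–b–a–j–c is a cycle in G, G is not acyclic. Forests are exactly the graphs of treewidth ≤ 1, so tw(G) ≥ 2. The upper and lower bounds meet at 2, so that is the treewidth.

2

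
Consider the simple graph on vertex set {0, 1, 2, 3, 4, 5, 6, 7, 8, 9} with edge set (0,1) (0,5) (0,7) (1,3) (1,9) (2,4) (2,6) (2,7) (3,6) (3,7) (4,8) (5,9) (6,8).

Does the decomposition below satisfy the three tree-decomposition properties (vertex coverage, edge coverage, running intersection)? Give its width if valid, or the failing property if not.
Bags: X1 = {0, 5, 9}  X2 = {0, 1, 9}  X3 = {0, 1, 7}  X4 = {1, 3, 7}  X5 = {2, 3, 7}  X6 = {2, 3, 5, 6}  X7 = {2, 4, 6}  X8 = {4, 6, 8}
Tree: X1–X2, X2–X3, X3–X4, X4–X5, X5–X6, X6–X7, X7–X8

A tree decomposition must satisfy three properties: every vertex lies in some bag; for every edge, both endpoints lie together in some bag; and for every vertex, the bags containing it form a connected subtree. Here bags containing vertex 5 are not connected in the tree, so the decomposition is invalid.

No — bags containing vertex 5 are not connected in the tree.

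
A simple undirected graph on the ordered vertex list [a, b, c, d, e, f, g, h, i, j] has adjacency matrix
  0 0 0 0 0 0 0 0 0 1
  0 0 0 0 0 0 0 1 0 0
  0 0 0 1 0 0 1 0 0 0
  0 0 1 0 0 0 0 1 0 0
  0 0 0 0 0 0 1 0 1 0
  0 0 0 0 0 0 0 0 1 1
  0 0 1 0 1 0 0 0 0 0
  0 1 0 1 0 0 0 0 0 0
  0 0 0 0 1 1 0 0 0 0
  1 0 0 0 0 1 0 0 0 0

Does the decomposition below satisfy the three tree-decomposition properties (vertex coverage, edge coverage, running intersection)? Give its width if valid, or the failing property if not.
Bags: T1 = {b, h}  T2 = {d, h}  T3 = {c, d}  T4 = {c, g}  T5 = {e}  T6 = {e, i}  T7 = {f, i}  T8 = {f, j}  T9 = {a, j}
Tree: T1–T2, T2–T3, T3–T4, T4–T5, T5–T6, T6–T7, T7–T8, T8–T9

No — edge (g,e) lies in no bag.

A tree decomposition must satisfy three properties: every vertex lies in some bag; for every edge, both endpoints lie together in some bag; and for every vertex, the bags containing it form a connected subtree. Here edge (g,e) lies in no bag, so the decomposition is invalid.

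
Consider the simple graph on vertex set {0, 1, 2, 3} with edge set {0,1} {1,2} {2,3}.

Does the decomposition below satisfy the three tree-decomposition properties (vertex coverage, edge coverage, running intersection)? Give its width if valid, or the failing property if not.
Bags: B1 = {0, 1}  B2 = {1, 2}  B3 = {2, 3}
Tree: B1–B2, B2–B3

Vertex coverage: the bags together contain {0, 1, 2, 3}, the full vertex set. Edge coverage: each edge of G has both endpoints in at least one bag. Running intersection: for every vertex, the bags containing it form a connected subtree. All three properties hold, so this is a valid tree decomposition of width max|bag| − 1 = 1, and hence tw(G) ≤ 1.

Yes; width 1.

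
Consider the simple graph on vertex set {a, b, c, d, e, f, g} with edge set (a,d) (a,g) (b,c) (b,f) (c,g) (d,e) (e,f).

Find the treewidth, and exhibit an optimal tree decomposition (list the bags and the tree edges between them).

Each bag holds 3 vertices, so the decomposition has width 2, which upper-bounds the treewidth. The edges f–e–d–a–g–c–b–f form a cycle, so G is not a tree and its treewidth is at least 2. Hence tw(G) = 2 exactly.

Treewidth 2.
One such decomposition:
Bags: B1 = {d, e, f}  B2 = {a, d, f}  B3 = {a, f, g}  B4 = {c, f, g}  B5 = {b, c, f}
Tree: B1–B2, B2–B3, B3–B4, B4–B5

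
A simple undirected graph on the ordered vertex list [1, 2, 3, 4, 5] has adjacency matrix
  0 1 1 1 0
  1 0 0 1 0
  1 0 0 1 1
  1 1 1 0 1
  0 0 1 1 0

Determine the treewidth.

2

A width-2 tree decomposition is:
Bags: B1 = {1, 2, 4}  B2 = {1, 3, 4}  B3 = {3, 4, 5}
Tree: B1–B2, B2–B3
The largest bag has 3 vertices, giving width 2; this decomposition certifies tw(G) ≤ 2. Conversely, {1, 2, 4} is a clique of size 3, and the vertices of any clique must share a bag in every tree decomposition; so some bag has ≥ 3 vertices and tw(G) ≥ 2. Therefore the treewidth is 2.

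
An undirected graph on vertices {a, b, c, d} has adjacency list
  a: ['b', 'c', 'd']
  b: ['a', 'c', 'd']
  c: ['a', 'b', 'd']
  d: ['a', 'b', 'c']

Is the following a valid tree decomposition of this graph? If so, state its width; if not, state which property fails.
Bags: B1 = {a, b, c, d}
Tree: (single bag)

Vertex coverage: the bags together contain {a, b, c, d}, the full vertex set. Edge coverage: each edge of G has both endpoints in at least one bag. Running intersection: for every vertex, the bags containing it form a connected subtree. All three properties hold, so this is a valid tree decomposition of width max|bag| − 1 = 3, and hence tw(G) ≤ 3.

Yes; width 3.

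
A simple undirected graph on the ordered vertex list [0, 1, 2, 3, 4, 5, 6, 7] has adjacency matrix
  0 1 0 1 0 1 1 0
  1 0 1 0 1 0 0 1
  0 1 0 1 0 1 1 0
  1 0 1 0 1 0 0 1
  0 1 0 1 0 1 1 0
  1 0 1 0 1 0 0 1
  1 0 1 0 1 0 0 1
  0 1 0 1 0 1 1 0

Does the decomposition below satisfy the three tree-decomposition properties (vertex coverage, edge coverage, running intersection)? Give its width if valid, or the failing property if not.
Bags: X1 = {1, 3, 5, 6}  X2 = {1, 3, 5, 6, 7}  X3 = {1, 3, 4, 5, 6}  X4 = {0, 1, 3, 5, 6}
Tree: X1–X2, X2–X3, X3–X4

No — vertex 2 appears in no bag.

A tree decomposition must satisfy three properties: every vertex lies in some bag; for every edge, both endpoints lie together in some bag; and for every vertex, the bags containing it form a connected subtree. Here vertex 2 appears in no bag, so the decomposition is invalid.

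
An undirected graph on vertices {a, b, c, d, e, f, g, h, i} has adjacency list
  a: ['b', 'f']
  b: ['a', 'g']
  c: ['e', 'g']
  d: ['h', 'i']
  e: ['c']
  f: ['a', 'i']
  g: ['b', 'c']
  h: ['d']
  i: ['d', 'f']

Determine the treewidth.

A width-1 tree decomposition is:
Bags: B1 = {c, e}  B2 = {c, g}  B3 = {b, g}  B4 = {a, b}  B5 = {a, f}  B6 = {f, i}  B7 = {d, i}  B8 = {d, h}
Tree: B1–B2, B2–B3, B3–B4, B4–B5, B5–B6, B6–B7, B7–B8
The largest bag has 2 vertices, giving width 1; this decomposition certifies tw(G) ≤ 1. Since G has at least one edge (e.g. e–c), it is not an edgeless graph, so tw(G) ≥ 1. Hence tw(G) = 1 exactly.

1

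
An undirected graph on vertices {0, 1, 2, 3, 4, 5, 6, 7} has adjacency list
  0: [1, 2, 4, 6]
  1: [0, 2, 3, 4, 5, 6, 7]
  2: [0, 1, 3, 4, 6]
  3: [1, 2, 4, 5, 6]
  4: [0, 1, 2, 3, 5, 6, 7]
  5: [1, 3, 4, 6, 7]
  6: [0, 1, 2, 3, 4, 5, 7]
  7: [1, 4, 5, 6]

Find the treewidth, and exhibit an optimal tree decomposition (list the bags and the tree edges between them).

Every bag has size at most 5, so the width is 5 − 1 = 4 and tw(G) ≤ 4. Conversely, {0, 1, 2, 4, 6} is a clique of size 5, and the vertices of any clique must share a bag in every tree decomposition; so some bag has ≥ 5 vertices and tw(G) ≥ 4. The upper and lower bounds meet at 4, so that is the treewidth.

Treewidth 4.
One optimal decomposition is:
Bags: B1 = {0, 1, 2, 4, 6}  B2 = {1, 2, 3, 4, 6}  B3 = {1, 3, 4, 5, 6}  B4 = {1, 4, 5, 6, 7}
Tree: B1–B2, B2–B3, B3–B4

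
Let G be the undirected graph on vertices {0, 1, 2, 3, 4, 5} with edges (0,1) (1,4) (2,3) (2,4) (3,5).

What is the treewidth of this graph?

A width-1 tree decomposition is:
Bags: B1 = {0, 1}  B2 = {1, 4}  B3 = {2, 4}  B4 = {2, 3}  B5 = {3, 5}
Tree: B1–B2, B2–B3, B3–B4, B4–B5
The largest bag has 2 vertices, giving width 1; this decomposition certifies tw(G) ≤ 1. Since G has at least one edge (e.g. 0–1), it is not an edgeless graph, so tw(G) ≥ 1. Combining the bounds, tw(G) = 1.

1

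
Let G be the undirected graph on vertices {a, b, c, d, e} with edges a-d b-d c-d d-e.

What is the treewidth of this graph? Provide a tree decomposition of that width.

Every bag has size at most 2, so the width is 2 − 1 = 1 and tw(G) ≤ 1. G has an edge, so its treewidth is at least 1. Therefore the treewidth is 1.

Treewidth 1.
One optimal decomposition is:
Bags: B1 = {b, d}  B2 = {d, e}  B3 = {a, d}  B4 = {c, d}
Tree: B1–B2, B1–B3, B3–B4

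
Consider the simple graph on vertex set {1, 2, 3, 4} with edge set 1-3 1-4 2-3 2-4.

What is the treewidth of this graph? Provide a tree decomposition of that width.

Every bag has size at most 3, so the width is 3 − 1 = 2 and tw(G) ≤ 2. Since 4–1–3–2–4 is a cycle in G, G is not acyclic. Forests are exactly the graphs of treewidth ≤ 1, so tw(G) ≥ 2. Hence tw(G) = 2 exactly.

Treewidth 2.
Bags: B1 = {1, 3, 4}  B2 = {2, 3, 4}
Tree: B1–B2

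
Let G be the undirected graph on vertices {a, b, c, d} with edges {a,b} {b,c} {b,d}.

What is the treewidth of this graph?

1

A width-1 tree decomposition is:
Bags: B1 = {b, c}  B2 = {b, d}  B3 = {a, b}
Tree: B1–B2, B2–B3
Every bag has size at most 2, so the width is 2 − 1 = 1 and tw(G) ≤ 1. Any graph with an edge has treewidth ≥ 1, and G has the edge c–b. Combining the bounds, tw(G) = 1.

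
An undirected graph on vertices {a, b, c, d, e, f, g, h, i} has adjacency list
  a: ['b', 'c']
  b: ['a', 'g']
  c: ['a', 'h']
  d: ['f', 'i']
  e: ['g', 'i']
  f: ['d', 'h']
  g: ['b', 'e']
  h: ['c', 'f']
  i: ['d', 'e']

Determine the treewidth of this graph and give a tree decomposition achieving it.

Each bag holds 3 vertices, so the decomposition has width 2, which upper-bounds the treewidth. Since f–d–i–e–g–b–a–c–h–f is a cycle in G, G is not acyclic. Forests are exactly the graphs of treewidth ≤ 1, so tw(G) ≥ 2. Therefore the treewidth is 2.

Treewidth 2.
Bags: B1 = {d, f, i}  B2 = {e, f, i}  B3 = {e, f, g}  B4 = {b, f, g}  B5 = {a, b, f}  B6 = {a, c, f}  B7 = {c, f, h}
Tree: B1–B2, B2–B3, B3–B4, B4–B5, B5–B6, B6–B7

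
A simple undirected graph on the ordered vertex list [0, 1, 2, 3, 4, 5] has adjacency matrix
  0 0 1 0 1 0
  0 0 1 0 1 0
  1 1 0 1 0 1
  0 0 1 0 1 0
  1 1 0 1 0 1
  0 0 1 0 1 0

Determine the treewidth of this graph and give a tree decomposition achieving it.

Treewidth 2.
One such decomposition:
Bags: B1 = {1, 2, 4}  B2 = {2, 4, 5}  B3 = {0, 2, 4}  B4 = {2, 3, 4}
Tree: B1–B2, B2–B3, B3–B4

Every bag has size at most 3, so the width is 3 − 1 = 2 and tw(G) ≤ 2. For the lower bound, G contains the cycle 2–1–4–5–2, so G is not a forest; only forests have treewidth ≤ 1, hence tw(G) ≥ 2. Hence tw(G) = 2 exactly.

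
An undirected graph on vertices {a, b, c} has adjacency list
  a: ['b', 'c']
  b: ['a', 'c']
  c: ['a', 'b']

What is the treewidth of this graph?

2

A width-2 tree decomposition is:
Bags: B1 = {a, b, c}
Tree: (single bag)
A single bag containing all 3 vertices is trivially a valid decomposition of width 2. For the lower bound, the 3 vertices {a, b, c} are pairwise adjacent, and any tree decomposition puts a clique entirely inside one bag — forcing width ≥ 2. Therefore the treewidth is 2.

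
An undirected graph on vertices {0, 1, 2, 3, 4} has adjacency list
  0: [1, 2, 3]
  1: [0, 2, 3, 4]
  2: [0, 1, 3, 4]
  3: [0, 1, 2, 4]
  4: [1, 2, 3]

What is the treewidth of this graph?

3

A width-3 tree decomposition is:
Bags: B1 = {0, 1, 2, 3}  B2 = {1, 2, 3, 4}
Tree: B1–B2
Every bag has size at most 4, so the width is 4 − 1 = 3 and tw(G) ≤ 3. On the other hand G contains the 4-clique {0, 1, 2, 3}. A clique must lie in a single bag of any decomposition, so no decomposition can have width below 3. Therefore the treewidth is 3.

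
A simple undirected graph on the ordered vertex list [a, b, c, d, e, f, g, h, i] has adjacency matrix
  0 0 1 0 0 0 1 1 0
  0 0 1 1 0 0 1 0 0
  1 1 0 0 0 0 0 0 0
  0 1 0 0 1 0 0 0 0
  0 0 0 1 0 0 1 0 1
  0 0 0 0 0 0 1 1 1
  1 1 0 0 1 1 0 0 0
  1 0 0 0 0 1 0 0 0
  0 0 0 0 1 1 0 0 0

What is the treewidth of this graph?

3

A width-3 tree decomposition is:
Bags: B1 = {a, b, c, d}  B2 = {a, b, d, g}  B3 = {a, d, e, g}  B4 = {a, e, g, h}  B5 = {e, f, g, h}  B6 = {e, f, h, i}
Tree: B1–B2, B2–B3, B3–B4, B4–B5, B5–B6
Every bag has size at most 4, so the width is 4 − 1 = 3 and tw(G) ≤ 3. For the lower bound: the 4 vertex sets {b,c,d}, {a}, {g}, {e,f,h,i} are disjoint, each induces a connected subgraph, and every pair is joined by at least one edge of G. Contracting each set to a single vertex therefore yields K_{4} as a minor, and since treewidth is minor-monotone, tw(G) ≥ tw(K_{4}) = 3. Therefore the treewidth is 3.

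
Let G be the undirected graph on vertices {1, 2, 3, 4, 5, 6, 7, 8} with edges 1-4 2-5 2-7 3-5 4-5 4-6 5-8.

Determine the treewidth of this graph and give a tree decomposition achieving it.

Every bag has size at most 2, so the width is 2 − 1 = 1 and tw(G) ≤ 1. G has an edge, so its treewidth is at least 1. Therefore the treewidth is 1.

Treewidth 1.
One optimal decomposition is:
Bags: B1 = {4, 5}  B2 = {3, 5}  B3 = {4, 6}  B4 = {2, 5}  B5 = {5, 8}  B6 = {2, 7}  B7 = {1, 4}
Tree: B1–B2, B1–B3, B2–B4, B1–B5, B4–B6, B3–B7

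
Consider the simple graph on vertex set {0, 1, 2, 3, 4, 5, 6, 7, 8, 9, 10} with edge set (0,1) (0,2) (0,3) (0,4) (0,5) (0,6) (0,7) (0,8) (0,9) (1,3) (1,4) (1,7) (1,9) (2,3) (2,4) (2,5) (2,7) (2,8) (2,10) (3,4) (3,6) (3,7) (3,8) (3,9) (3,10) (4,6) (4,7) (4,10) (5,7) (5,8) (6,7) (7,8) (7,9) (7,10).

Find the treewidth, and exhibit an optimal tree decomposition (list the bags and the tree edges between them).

Each bag holds 5 vertices, so the decomposition has width 4, which upper-bounds the treewidth. For the lower bound, the 5 vertices {0, 2, 3, 7, 8} are pairwise adjacent, and any tree decomposition puts a clique entirely inside one bag — forcing width ≥ 4. Combining the bounds, tw(G) = 4.

Treewidth 4.
One such decomposition:
Bags: B1 = {0, 2, 3, 4, 7}  B2 = {0, 3, 4, 6, 7}  B3 = {0, 1, 3, 4, 7}  B4 = {2, 3, 4, 7, 10}  B5 = {0, 2, 3, 7, 8}  B6 = {0, 1, 3, 7, 9}  B7 = {0, 2, 5, 7, 8}
Tree: B1–B2, B2–B3, B1–B4, B1–B5, B3–B6, B5–B7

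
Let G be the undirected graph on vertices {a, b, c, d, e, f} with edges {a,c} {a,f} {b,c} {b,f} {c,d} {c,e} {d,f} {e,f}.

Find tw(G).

2

A width-2 tree decomposition is:
Bags: B1 = {a, c, f}  B2 = {c, d, f}  B3 = {c, e, f}  B4 = {b, c, f}
Tree: B1–B2, B2–B3, B3–B4
Each bag holds 3 vertices, so the decomposition has width 2, which upper-bounds the treewidth. For the lower bound, G contains the cycle a–f–d–c–a, so G is not a forest; only forests have treewidth ≤ 1, hence tw(G) ≥ 2. Combining the bounds, tw(G) = 2.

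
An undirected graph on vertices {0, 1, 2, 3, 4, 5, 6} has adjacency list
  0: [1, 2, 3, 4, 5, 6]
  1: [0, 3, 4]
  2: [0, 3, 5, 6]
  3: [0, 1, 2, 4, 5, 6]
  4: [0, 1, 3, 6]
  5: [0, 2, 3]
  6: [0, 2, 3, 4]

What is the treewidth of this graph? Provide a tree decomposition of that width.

The largest bag has 4 vertices, giving width 3; this decomposition certifies tw(G) ≤ 3. For the lower bound, the 4 vertices {0, 1, 3, 4} are pairwise adjacent, and any tree decomposition puts a clique entirely inside one bag — forcing width ≥ 3. Hence tw(G) = 3 exactly.

Treewidth 3.
One optimal decomposition is:
Bags: B1 = {0, 2, 3, 6}  B2 = {0, 2, 3, 5}  B3 = {0, 3, 4, 6}  B4 = {0, 1, 3, 4}
Tree: B1–B2, B1–B3, B3–B4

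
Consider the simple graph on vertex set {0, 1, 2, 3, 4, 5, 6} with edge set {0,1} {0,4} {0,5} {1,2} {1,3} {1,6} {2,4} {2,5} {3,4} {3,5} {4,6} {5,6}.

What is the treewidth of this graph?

A width-3 tree decomposition is:
Bags: B1 = {1, 3, 4, 5}  B2 = {1, 2, 4, 5}  B3 = {1, 4, 5, 6}  B4 = {0, 1, 4, 5}
Tree: B1–B2, B2–B3, B3–B4
Each bag holds 4 vertices, so the decomposition has width 3, which upper-bounds the treewidth. For the lower bound: the 4 vertex sets {3,5}, {2,4}, {1}, {6} are disjoint, each induces a connected subgraph, and every pair is joined by at least one edge of G. Contracting each set to a single vertex therefore yields K_{4} as a minor, and since treewidth is minor-monotone, tw(G) ≥ tw(K_{4}) = 3. Hence tw(G) = 3 exactly.

3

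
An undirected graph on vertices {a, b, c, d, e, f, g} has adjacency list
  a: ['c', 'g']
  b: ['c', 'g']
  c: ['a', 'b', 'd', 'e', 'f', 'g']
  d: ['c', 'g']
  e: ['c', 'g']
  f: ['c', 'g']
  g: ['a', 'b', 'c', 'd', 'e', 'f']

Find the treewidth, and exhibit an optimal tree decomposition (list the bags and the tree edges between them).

Treewidth 2.
Bags: B1 = {c, d, g}  B2 = {a, c, g}  B3 = {b, c, g}  B4 = {c, e, g}  B5 = {c, f, g}
Tree: B1–B2, B2–B3, B1–B4, B1–B5

Each bag holds 3 vertices, so the decomposition has width 2, which upper-bounds the treewidth. Conversely, {c, d, g} is a clique of size 3, and the vertices of any clique must share a bag in every tree decomposition; so some bag has ≥ 3 vertices and tw(G) ≥ 2. Hence tw(G) = 2 exactly.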